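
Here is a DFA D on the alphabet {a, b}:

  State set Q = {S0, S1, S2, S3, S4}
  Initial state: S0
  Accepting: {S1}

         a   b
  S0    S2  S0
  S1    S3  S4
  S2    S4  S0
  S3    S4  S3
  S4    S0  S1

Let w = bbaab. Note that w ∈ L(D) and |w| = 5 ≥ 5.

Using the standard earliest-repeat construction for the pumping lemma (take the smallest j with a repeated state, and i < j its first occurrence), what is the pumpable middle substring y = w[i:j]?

b

Run of D on w = b b a a b:
  step 0: S0  (start)
  step 1: S0  (read b: S0→S0)   ← first repeat (S0 seen earlier)
  step 2: S0  (read b: S0→S0)
  step 3: S2  (read a: S0→S2)
  step 4: S4  (read a: S2→S4)
  step 5: S1  (read b: S4→S1)

So i = 0, j = 1, giving x = w[0:0] = ε, y = w[0:1] = b, z = w[1:5] = baab.
Check: |xy| = 1 ≤ 5 and |y| = 1 ≥ 1. Reading y takes D from S0 back to S0, so every xyⁱz is accepted.
With |Q| = 5, pigeonhole forces a state repeat no later than step 5; the substring read between the first and second visits to that state can be pumped.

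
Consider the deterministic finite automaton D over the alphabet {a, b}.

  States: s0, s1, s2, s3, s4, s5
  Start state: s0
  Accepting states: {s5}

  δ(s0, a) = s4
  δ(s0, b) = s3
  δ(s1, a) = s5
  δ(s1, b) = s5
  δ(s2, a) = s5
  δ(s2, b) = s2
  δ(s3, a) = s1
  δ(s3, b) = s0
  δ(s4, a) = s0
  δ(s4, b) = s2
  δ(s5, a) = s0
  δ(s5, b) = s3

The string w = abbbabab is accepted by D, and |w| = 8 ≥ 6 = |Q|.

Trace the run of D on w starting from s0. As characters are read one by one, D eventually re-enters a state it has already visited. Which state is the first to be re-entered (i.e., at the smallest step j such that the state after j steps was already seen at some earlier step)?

Run of D on w = a b b b a b a b:
  step 0: s0  (start)
  step 1: s4  (read a: s0→s4)
  step 2: s2  (read b: s4→s2)
  step 3: s2  (read b: s2→s2)   ← first repeat (s2 seen earlier)
  step 4: s2  (read b: s2→s2)
  step 5: s5  (read a: s2→s5)
  step 6: s3  (read b: s5→s3)
  step 7: s1  (read a: s3→s1)
  step 8: s5  (read b: s1→s5)

The earliest repeat is at step j = 3: D is in s2, which it already visited at step i = 2.

s2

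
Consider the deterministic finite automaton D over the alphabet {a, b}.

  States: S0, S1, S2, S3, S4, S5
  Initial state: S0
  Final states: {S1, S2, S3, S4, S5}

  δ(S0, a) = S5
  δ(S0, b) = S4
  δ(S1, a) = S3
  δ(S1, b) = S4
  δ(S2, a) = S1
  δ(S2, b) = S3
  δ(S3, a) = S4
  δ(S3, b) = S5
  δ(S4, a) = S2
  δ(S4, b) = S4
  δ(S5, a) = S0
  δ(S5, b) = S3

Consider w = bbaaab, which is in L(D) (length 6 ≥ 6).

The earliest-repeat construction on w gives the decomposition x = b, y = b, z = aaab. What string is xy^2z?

xy^2z = b·b·b·aaab = bbbaaab.
Reading y = b takes D from S4 back to S4, so after x·y·y the machine is still in S4, and z then leads to the accepting state S5. Hence bbbaaab ∈ L(D).

bbbaaab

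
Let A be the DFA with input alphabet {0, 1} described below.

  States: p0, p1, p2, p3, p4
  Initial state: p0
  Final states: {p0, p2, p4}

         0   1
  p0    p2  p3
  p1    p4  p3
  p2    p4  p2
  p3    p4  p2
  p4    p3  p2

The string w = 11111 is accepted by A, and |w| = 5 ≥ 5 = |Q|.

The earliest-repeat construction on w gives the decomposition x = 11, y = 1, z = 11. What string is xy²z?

xy^2z = 11·1·1·11 = 111111.
Reading y = 1 takes A from p2 back to p2, so after x·y·y the machine is still in p2, and z then leads to the accepting state p2. Hence 111111 ∈ L(A).

111111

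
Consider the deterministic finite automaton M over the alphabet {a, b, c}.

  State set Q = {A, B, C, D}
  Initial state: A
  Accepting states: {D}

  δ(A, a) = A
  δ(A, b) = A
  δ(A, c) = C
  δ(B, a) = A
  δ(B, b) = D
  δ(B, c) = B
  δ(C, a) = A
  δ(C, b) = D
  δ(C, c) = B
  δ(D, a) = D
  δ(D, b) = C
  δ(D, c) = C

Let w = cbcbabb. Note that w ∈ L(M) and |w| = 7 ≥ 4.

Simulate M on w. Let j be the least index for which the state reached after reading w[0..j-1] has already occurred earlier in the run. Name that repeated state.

Run of M on w = c b c b a b b:
  step 0: A  (start)
  step 1: C  (read c: A→C)
  step 2: D  (read b: C→D)
  step 3: C  (read c: D→C)   ← first repeat (C seen earlier)
  step 4: D  (read b: C→D)
  step 5: D  (read a: D→D)
  step 6: C  (read b: D→C)
  step 7: D  (read b: C→D)

The earliest repeat is at step j = 3: M is in C, which it already visited at step i = 1.
The DFA has 4 states, so the proof of the pumping lemma guarantees a repeated state among the first 4+1 visited; the segment between the two visits is the pumpable y.

C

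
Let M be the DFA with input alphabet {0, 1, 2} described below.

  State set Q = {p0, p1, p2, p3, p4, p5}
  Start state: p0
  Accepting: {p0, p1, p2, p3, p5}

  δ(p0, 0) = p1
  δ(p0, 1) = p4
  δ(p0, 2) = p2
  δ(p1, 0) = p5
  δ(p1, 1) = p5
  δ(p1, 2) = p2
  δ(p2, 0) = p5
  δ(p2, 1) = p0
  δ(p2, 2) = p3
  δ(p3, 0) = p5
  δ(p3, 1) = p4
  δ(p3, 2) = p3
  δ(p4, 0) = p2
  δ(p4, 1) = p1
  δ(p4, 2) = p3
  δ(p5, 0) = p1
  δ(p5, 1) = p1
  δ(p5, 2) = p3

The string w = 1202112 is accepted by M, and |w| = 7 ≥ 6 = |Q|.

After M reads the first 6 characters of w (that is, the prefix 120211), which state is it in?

State sequence: p0 -1-> p4 -2-> p3 -0-> p5 -2-> p3 -1-> p4 -1-> p1

After reading 6 characters, M is in state p1.

p1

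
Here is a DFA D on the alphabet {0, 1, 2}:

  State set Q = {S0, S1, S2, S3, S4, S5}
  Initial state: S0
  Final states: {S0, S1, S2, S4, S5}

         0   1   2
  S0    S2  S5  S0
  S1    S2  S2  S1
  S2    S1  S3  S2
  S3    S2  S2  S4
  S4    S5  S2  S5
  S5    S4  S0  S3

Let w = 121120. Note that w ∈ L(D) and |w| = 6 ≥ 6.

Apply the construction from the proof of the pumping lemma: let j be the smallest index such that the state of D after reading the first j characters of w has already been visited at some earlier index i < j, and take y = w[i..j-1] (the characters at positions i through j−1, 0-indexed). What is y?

11

Run of D on w = 1 2 1 1 2 0:
  step 0: S0  (start)
  step 1: S5  (read 1: S0→S5)
  step 2: S3  (read 2: S5→S3)
  step 3: S2  (read 1: S3→S2)
  step 4: S3  (read 1: S2→S3)   ← first repeat (S3 seen earlier)
  step 5: S4  (read 2: S3→S4)
  step 6: S5  (read 0: S4→S5)

So i = 2, j = 4, giving x = w[0:2] = 12, y = w[2:4] = 11, z = w[4:6] = 20.
Check: |xy| = 4 ≤ 6 and |y| = 2 ≥ 1. Reading y takes D from S3 back to S3, so every xyⁱz is accepted.
With |Q| = 6, pigeonhole forces a state repeat no later than step 6; the substring read between the first and second visits to that state can be pumped.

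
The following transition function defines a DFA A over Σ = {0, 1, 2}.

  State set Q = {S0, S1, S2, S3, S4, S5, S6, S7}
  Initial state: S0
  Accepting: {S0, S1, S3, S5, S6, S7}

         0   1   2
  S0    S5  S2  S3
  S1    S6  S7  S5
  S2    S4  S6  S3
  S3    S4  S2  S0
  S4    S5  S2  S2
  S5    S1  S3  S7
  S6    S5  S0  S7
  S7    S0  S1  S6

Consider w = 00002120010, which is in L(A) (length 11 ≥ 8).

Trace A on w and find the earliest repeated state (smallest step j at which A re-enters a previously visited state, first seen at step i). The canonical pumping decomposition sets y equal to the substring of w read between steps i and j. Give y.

000

Run of A on w = 0 0 0 0 2 1 2 0 0 1 0:
  step 0: S0  (start)
  step 1: S5  (read 0: S0→S5)
  step 2: S1  (read 0: S5→S1)
  step 3: S6  (read 0: S1→S6)
  step 4: S5  (read 0: S6→S5)   ← first repeat (S5 seen earlier)
  step 5: S7  (read 2: S5→S7)
  step 6: S1  (read 1: S7→S1)
  step 7: S5  (read 2: S1→S5)
  step 8: S1  (read 0: S5→S1)
  step 9: S6  (read 0: S1→S6)
  step 10: S0  (read 1: S6→S0)
  step 11: S5  (read 0: S0→S5)

So i = 1, j = 4, giving x = w[0:1] = 0, y = w[1:4] = 000, z = w[4:11] = 2120010.
Check: |xy| = 4 ≤ 8 and |y| = 3 ≥ 1. Reading y takes A from S5 back to S5, so every xyⁱz is accepted.
With |Q| = 8, pigeonhole forces a state repeat no later than step 8; the substring read between the first and second visits to that state can be pumped.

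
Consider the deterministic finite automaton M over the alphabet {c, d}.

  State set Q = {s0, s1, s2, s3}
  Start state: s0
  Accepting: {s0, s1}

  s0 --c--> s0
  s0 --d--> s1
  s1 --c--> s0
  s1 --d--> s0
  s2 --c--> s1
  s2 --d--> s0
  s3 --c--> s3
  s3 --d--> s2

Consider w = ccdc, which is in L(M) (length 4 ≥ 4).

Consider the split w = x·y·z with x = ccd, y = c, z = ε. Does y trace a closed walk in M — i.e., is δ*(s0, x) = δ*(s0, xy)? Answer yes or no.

no

State sequence: s0 -c-> s0 -c-> s0 -d-> s1 -c-> s0

After x (step 3): s1. After xy (step 4): s0.
They differ (s1 ≠ s0), so y is not a cycle from the state after x; this split is not the one the pumping-lemma construction produces, and pumping y need not keep the string in L(M).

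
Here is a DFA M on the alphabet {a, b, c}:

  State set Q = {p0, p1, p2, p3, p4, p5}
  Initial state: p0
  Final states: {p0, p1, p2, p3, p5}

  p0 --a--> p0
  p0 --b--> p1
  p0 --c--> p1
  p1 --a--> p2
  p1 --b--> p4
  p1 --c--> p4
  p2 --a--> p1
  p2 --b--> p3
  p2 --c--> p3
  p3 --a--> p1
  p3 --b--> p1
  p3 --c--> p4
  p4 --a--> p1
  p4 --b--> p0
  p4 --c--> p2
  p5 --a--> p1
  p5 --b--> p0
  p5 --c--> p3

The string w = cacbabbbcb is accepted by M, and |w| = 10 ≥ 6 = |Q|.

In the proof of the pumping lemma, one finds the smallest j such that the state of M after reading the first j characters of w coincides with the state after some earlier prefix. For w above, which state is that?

Run of M on w = c a c b a b b b c b:
  step 0: p0  (start)
  step 1: p1  (read c: p0→p1)
  step 2: p2  (read a: p1→p2)
  step 3: p3  (read c: p2→p3)
  step 4: p1  (read b: p3→p1)   ← first repeat (p1 seen earlier)
  step 5: p2  (read a: p1→p2)
  step 6: p3  (read b: p2→p3)
  step 7: p1  (read b: p3→p1)
  step 8: p4  (read b: p1→p4)
  step 9: p2  (read c: p4→p2)
  step 10: p3  (read b: p2→p3)

The earliest repeat is at step j = 4: M is in p1, which it already visited at step i = 1.
Pumping length from the standard proof: p = 6 (the number of states). The repeated state found above gives |xy| = j ≤ 6 and |y| = j − i ≥ 1.

p1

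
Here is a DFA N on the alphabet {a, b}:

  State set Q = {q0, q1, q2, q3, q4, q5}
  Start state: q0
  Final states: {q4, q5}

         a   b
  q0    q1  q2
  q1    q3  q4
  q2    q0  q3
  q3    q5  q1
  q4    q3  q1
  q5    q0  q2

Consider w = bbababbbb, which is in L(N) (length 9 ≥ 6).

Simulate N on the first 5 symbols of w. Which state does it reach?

Run of N on the first 5 characters of w = b b a b a:
  step 0: q0  (start)
  step 1: q2  (read b: q0→q2)
  step 2: q3  (read b: q2→q3)
  step 3: q5  (read a: q3→q5)
  step 4: q2  (read b: q5→q2)
  step 5: q0  (read a: q2→q0)

After reading 5 characters, N is in state q0.

q0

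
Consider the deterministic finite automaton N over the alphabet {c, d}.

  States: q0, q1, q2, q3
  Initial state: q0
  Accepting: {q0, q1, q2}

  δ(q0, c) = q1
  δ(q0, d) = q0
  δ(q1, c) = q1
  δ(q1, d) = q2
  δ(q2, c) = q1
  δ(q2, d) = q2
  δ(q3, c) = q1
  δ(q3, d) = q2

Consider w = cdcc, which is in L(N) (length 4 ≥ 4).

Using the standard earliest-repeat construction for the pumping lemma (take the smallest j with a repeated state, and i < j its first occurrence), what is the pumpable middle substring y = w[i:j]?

dc

State sequence: q0 -c-> q1 -d-> q2 -c-> q1 -c-> q1
First repeat at step 3: q1 was already visited.

So i = 1, j = 3, giving x = w[0:1] = c, y = w[1:3] = dc, z = w[3:4] = c.
Check: |xy| = 3 ≤ 4 and |y| = 2 ≥ 1. Reading y takes N from q1 back to q1, so every xyⁱz is accepted.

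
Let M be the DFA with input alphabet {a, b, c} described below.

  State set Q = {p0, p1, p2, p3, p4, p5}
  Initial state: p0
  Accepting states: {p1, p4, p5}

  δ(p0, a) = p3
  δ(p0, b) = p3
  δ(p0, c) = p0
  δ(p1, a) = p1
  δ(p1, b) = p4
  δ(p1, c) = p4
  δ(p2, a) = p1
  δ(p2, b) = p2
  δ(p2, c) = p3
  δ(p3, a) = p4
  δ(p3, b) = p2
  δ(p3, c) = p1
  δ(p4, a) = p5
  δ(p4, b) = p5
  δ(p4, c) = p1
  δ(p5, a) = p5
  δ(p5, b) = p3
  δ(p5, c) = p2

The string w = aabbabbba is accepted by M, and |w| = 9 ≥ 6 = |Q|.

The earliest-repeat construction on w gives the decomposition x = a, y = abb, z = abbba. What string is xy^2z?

aabbabbabbba

xy^2z = a·abb·abb·abbba = aabbabbabbba.
Reading y = abb takes M from p3 back to p3, so after x·y·y the machine is still in p3, and z then leads to the accepting state p1. Hence aabbabbabbba ∈ L(M).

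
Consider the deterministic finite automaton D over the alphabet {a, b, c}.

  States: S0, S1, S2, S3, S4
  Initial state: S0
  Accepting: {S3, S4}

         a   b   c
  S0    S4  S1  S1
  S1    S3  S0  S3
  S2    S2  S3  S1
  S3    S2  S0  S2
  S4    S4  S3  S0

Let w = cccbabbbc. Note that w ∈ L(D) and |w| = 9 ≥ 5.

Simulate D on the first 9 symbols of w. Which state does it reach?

S3

State sequence: S0 -c-> S1 -c-> S3 -c-> S2 -b-> S3 -a-> S2 -b-> S3 -b-> S0 -b-> S1 -c-> S3

After reading 9 characters, D is in state S3.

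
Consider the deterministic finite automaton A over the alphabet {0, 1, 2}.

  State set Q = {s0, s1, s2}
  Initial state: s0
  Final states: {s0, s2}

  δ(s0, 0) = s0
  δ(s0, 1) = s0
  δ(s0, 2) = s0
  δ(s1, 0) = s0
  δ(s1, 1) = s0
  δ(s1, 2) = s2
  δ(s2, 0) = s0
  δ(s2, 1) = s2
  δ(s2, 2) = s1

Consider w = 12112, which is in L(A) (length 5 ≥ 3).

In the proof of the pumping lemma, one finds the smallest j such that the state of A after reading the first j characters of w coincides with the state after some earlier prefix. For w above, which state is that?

s0

Run of A on w = 1 2 1 1 2:
  step 0: s0  (start)
  step 1: s0  (read 1: s0→s0)   ← first repeat (s0 seen earlier)
  step 2: s0  (read 2: s0→s0)
  step 3: s0  (read 1: s0→s0)
  step 4: s0  (read 1: s0→s0)
  step 5: s0  (read 2: s0→s0)

The earliest repeat is at step j = 1: A is in s0, which it already visited at step i = 0.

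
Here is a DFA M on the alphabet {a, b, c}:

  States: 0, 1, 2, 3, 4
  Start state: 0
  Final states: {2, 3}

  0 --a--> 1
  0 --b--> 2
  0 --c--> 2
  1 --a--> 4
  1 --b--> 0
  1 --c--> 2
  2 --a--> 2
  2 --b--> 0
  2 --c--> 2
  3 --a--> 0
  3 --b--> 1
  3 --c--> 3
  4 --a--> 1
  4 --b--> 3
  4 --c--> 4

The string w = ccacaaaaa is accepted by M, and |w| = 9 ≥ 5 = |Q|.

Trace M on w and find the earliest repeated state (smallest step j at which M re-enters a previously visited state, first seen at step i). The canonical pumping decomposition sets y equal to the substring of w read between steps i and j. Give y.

c

Run of M on w = c c a c a a a a a:
  step 0: 0  (start)
  step 1: 2  (read c: 0→2)
  step 2: 2  (read c: 2→2)   ← first repeat (2 seen earlier)
  step 3: 2  (read a: 2→2)
  step 4: 2  (read c: 2→2)
  step 5: 2  (read a: 2→2)
  step 6: 2  (read a: 2→2)
  step 7: 2  (read a: 2→2)
  step 8: 2  (read a: 2→2)
  step 9: 2  (read a: 2→2)

So i = 1, j = 2, giving x = w[0:1] = c, y = w[1:2] = c, z = w[2:9] = acaaaaa.
Check: |xy| = 2 ≤ 5 and |y| = 1 ≥ 1. Reading y takes M from 2 back to 2, so every xyⁱz is accepted.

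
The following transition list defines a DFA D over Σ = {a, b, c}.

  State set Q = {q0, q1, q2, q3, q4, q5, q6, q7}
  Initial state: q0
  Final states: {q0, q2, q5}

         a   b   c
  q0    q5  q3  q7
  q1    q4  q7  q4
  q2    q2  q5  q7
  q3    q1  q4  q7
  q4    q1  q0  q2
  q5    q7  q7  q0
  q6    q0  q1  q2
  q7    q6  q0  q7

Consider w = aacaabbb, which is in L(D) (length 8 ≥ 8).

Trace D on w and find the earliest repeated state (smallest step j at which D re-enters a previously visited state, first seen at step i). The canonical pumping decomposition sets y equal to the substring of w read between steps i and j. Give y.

Run of D on w = a a c a a b b b:
  step 0: q0  (start)
  step 1: q5  (read a: q0→q5)
  step 2: q7  (read a: q5→q7)
  step 3: q7  (read c: q7→q7)   ← first repeat (q7 seen earlier)
  step 4: q6  (read a: q7→q6)
  step 5: q0  (read a: q6→q0)
  step 6: q3  (read b: q0→q3)
  step 7: q4  (read b: q3→q4)
  step 8: q0  (read b: q4→q0)

So i = 2, j = 3, giving x = w[0:2] = aa, y = w[2:3] = c, z = w[3:8] = aabbb.
Check: |xy| = 3 ≤ 8 and |y| = 1 ≥ 1. Reading y takes D from q7 back to q7, so every xyⁱz is accepted.

c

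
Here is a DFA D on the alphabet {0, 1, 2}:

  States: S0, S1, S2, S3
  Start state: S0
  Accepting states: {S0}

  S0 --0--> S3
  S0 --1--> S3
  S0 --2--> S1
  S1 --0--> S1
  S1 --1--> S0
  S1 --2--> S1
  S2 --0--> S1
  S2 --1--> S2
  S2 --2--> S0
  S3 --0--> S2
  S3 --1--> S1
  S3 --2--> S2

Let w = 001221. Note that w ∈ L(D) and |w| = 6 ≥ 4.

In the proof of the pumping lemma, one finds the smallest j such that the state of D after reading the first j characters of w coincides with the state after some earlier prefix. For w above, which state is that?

S2

Run of D on w = 0 0 1 2 2 1:
  step 0: S0  (start)
  step 1: S3  (read 0: S0→S3)
  step 2: S2  (read 0: S3→S2)
  step 3: S2  (read 1: S2→S2)   ← first repeat (S2 seen earlier)
  step 4: S0  (read 2: S2→S0)
  step 5: S1  (read 2: S0→S1)
  step 6: S0  (read 1: S1→S0)

The earliest repeat is at step j = 3: D is in S2, which it already visited at step i = 2.
With |Q| = 4, pigeonhole forces a state repeat no later than step 4; the substring read between the first and second visits to that state can be pumped.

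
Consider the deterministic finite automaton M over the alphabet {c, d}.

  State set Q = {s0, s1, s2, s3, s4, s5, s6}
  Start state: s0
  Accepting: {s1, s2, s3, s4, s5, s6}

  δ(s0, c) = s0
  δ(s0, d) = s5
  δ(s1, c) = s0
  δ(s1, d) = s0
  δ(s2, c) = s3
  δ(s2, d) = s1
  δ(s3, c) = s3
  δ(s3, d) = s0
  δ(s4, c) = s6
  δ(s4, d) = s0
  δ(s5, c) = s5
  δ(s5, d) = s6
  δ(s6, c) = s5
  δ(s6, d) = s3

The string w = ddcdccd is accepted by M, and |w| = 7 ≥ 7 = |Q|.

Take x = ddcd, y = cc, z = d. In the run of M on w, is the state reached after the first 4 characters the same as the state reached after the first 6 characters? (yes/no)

no

Run of M on the first 6 characters of w = d d c d c c:
  step 0: s0  (start)
  step 1: s5  (read d: s0→s5)
  step 2: s6  (read d: s5→s6)
  step 3: s5  (read c: s6→s5)
  step 4: s6  (read d: s5→s6)
  step 5: s5  (read c: s6→s5)
  step 6: s5  (read c: s5→s5)

After x (step 4): s6. After xy (step 6): s5.
They differ (s6 ≠ s5), so y is not a cycle from the state after x; this split is not the one the pumping-lemma construction produces, and pumping y need not keep the string in L(M).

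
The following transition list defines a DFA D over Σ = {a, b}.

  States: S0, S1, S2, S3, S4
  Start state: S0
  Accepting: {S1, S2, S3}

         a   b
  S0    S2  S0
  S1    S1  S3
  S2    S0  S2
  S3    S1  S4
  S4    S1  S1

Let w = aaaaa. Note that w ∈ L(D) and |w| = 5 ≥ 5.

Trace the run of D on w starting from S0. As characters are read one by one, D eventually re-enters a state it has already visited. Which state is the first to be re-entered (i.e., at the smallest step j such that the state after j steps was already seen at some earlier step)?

S0

Run of D on w = a a a a a:
  step 0: S0  (start)
  step 1: S2  (read a: S0→S2)
  step 2: S0  (read a: S2→S0)   ← first repeat (S0 seen earlier)
  step 3: S2  (read a: S0→S2)
  step 4: S0  (read a: S2→S0)
  step 5: S2  (read a: S0→S2)

The earliest repeat is at step j = 2: D is in S0, which it already visited at step i = 0.
Since D has 5 states, any run of length ≥ 5 visits 5+1 states, so by pigeonhole some state repeats within the first 5 steps — that repeat gives the pumpable loop.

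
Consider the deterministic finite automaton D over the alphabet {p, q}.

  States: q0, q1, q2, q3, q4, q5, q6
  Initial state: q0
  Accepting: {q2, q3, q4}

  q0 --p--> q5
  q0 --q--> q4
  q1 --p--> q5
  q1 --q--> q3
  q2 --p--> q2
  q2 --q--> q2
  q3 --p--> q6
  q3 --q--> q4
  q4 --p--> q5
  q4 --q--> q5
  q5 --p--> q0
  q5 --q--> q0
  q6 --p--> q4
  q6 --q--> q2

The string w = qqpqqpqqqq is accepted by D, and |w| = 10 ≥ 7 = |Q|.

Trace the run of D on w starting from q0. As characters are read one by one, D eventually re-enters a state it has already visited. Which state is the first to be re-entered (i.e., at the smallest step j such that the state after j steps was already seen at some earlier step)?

State sequence: q0 -q-> q4 -q-> q5 -p-> q0 -q-> q4 -q-> q5 -p-> q0 -q-> q4 -q-> q5 -q-> q0 -q-> q4
First repeat at step 3: q0 was already visited.

The earliest repeat is at step j = 3: D is in q0, which it already visited at step i = 0.
Pumping length from the standard proof: p = 7 (the number of states). The repeated state found above gives |xy| = j ≤ 7 and |y| = j − i ≥ 1.

q0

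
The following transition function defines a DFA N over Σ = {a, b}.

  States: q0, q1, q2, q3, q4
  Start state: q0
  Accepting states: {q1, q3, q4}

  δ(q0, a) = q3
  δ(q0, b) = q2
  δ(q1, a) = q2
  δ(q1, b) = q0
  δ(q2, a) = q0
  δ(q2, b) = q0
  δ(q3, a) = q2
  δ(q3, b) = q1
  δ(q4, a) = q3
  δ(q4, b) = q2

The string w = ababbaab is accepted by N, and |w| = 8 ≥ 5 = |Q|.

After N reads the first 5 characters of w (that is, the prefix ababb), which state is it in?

Run of N on the first 5 characters of w = a b a b b:
  step 0: q0  (start)
  step 1: q3  (read a: q0→q3)
  step 2: q1  (read b: q3→q1)
  step 3: q2  (read a: q1→q2)
  step 4: q0  (read b: q2→q0)
  step 5: q2  (read b: q0→q2)

After reading 5 characters, N is in state q2.

q2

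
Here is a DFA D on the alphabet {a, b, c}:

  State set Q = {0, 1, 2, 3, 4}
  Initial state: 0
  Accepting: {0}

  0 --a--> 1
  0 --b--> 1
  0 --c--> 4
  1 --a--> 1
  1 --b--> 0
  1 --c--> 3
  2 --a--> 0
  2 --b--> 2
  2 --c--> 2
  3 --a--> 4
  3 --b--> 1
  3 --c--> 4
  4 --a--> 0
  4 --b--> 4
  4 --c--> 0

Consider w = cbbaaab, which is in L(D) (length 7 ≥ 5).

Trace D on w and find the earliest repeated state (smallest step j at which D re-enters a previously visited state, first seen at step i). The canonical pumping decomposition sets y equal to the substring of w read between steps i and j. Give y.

Run of D on w = c b b a a a b:
  step 0: 0  (start)
  step 1: 4  (read c: 0→4)
  step 2: 4  (read b: 4→4)   ← first repeat (4 seen earlier)
  step 3: 4  (read b: 4→4)
  step 4: 0  (read a: 4→0)
  step 5: 1  (read a: 0→1)
  step 6: 1  (read a: 1→1)
  step 7: 0  (read b: 1→0)

So i = 1, j = 2, giving x = w[0:1] = c, y = w[1:2] = b, z = w[2:7] = baaab.
Check: |xy| = 2 ≤ 5 and |y| = 1 ≥ 1. Reading y takes D from 4 back to 4, so every xyⁱz is accepted.

b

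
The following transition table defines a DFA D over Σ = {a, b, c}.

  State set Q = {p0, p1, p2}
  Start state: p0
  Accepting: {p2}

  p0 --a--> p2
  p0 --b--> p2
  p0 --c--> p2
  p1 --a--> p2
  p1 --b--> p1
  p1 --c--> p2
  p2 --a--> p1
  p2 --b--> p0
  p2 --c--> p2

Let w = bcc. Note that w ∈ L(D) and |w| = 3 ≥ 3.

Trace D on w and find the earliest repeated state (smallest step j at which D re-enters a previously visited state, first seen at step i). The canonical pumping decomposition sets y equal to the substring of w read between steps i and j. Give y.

c

Run of D on w = b c c:
  step 0: p0  (start)
  step 1: p2  (read b: p0→p2)
  step 2: p2  (read c: p2→p2)   ← first repeat (p2 seen earlier)
  step 3: p2  (read c: p2→p2)

So i = 1, j = 2, giving x = w[0:1] = b, y = w[1:2] = c, z = w[2:3] = c.
Check: |xy| = 2 ≤ 3 and |y| = 1 ≥ 1. Reading y takes D from p2 back to p2, so every xyⁱz is accepted.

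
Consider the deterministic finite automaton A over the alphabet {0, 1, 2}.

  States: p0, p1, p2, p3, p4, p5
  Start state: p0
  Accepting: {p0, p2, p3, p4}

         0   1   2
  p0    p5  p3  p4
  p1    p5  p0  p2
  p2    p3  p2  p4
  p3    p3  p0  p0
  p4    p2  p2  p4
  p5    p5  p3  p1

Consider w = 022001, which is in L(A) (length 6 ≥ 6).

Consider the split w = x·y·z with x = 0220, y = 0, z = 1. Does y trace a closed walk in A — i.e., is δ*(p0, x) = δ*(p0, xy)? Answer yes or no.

yes

State sequence: p0 -0-> p5 -2-> p1 -2-> p2 -0-> p3 -0-> p3

After x (step 4): p3. After xy (step 5): p3.
They match, so y = 0 drives A around a cycle from p3 back to itself; pumping y any number of times keeps A in p3 before reading z, and xyⁱz ∈ L(A) for every i ≥ 0.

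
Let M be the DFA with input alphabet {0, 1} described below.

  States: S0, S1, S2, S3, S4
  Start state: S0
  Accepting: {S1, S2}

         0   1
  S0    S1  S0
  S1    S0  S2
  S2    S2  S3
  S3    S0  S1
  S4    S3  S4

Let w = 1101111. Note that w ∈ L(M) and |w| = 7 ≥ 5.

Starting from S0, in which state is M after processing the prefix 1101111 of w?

State sequence: S0 -1-> S0 -1-> S0 -0-> S1 -1-> S2 -1-> S3 -1-> S1 -1-> S2

After reading 7 characters, M is in state S2.

S2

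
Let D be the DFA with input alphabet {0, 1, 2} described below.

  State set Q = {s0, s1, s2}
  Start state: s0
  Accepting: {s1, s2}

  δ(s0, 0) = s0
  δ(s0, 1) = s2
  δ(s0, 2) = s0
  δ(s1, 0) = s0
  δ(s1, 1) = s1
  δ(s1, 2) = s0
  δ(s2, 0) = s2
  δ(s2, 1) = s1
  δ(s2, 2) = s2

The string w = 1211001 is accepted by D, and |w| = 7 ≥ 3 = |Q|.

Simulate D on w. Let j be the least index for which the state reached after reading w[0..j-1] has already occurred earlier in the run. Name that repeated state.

s2

Run of D on w = 1 2 1 1 0 0 1:
  step 0: s0  (start)
  step 1: s2  (read 1: s0→s2)
  step 2: s2  (read 2: s2→s2)   ← first repeat (s2 seen earlier)
  step 3: s1  (read 1: s2→s1)
  step 4: s1  (read 1: s1→s1)
  step 5: s0  (read 0: s1→s0)
  step 6: s0  (read 0: s0→s0)
  step 7: s2  (read 1: s0→s2)

The earliest repeat is at step j = 2: D is in s2, which it already visited at step i = 1.
The DFA has 3 states, so the proof of the pumping lemma guarantees a repeated state among the first 3+1 visited; the segment between the two visits is the pumpable y.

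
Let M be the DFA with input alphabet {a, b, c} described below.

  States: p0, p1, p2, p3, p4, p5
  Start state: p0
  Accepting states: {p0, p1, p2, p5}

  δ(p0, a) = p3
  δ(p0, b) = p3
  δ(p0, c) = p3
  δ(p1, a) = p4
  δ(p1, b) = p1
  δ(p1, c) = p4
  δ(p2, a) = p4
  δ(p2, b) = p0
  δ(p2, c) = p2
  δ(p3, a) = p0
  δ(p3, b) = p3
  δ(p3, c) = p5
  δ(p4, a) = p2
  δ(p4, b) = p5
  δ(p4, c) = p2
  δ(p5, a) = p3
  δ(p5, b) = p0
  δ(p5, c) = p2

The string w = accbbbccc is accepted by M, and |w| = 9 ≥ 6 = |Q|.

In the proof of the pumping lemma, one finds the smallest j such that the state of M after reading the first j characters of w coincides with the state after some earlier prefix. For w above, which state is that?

State sequence: p0 -a-> p3 -c-> p5 -c-> p2 -b-> p0 -b-> p3 -b-> p3 -c-> p5 -c-> p2 -c-> p2
First repeat at step 4: p0 was already visited.

The earliest repeat is at step j = 4: M is in p0, which it already visited at step i = 0.

p0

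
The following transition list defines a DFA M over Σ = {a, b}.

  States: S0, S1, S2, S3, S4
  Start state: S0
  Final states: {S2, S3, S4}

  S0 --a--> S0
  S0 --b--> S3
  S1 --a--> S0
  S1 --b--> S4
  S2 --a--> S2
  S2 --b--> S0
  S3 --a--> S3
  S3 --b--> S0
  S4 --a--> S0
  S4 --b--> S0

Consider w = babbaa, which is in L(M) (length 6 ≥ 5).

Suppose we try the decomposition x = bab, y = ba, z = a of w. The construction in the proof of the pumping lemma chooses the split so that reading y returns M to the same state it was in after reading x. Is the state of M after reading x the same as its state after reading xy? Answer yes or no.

no

Run of M on the first 5 characters of w = b a b b a:
  step 0: S0  (start)
  step 1: S3  (read b: S0→S3)
  step 2: S3  (read a: S3→S3)
  step 3: S0  (read b: S3→S0)
  step 4: S3  (read b: S0→S3)
  step 5: S3  (read a: S3→S3)

After x (step 3): S0. After xy (step 5): S3.
They differ (S0 ≠ S3), so y is not a cycle from the state after x; this split is not the one the pumping-lemma construction produces, and pumping y need not keep the string in L(M).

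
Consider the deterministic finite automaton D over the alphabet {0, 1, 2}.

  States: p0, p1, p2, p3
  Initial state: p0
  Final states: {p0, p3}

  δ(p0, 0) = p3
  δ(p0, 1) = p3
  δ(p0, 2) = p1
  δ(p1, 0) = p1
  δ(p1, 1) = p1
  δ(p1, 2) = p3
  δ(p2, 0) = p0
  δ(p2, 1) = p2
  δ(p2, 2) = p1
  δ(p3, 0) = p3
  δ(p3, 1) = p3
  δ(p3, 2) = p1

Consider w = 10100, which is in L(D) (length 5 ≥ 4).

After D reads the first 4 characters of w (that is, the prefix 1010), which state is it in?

State sequence: p0 -1-> p3 -0-> p3 -1-> p3 -0-> p3

After reading 4 characters, D is in state p3.
(This kind of state-tracing is the core of the pumping-lemma construction: with 4 states, pigeonhole forces a repeat within the first 4 steps.)

p3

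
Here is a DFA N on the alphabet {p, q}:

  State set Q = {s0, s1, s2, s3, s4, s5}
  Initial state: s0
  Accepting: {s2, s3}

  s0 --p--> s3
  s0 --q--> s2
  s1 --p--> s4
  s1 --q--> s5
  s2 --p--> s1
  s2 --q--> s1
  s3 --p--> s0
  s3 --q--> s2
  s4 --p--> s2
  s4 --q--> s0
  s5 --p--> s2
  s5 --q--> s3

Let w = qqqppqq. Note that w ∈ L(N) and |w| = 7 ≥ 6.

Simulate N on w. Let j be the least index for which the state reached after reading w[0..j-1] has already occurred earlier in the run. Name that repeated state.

State sequence: s0 -q-> s2 -q-> s1 -q-> s5 -p-> s2 -p-> s1 -q-> s5 -q-> s3
First repeat at step 4: s2 was already visited.

The earliest repeat is at step j = 4: N is in s2, which it already visited at step i = 1.

s2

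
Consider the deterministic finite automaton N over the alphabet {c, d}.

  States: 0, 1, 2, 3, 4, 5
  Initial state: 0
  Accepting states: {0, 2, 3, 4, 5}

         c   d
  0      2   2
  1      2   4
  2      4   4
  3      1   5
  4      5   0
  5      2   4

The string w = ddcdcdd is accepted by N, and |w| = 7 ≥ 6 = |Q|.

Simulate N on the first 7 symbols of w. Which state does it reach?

State sequence: 0 -d-> 2 -d-> 4 -c-> 5 -d-> 4 -c-> 5 -d-> 4 -d-> 0

After reading 7 characters, N is in state 0.
(This kind of state-tracing is the core of the pumping-lemma construction: with 6 states, pigeonhole forces a repeat within the first 6 steps.)

0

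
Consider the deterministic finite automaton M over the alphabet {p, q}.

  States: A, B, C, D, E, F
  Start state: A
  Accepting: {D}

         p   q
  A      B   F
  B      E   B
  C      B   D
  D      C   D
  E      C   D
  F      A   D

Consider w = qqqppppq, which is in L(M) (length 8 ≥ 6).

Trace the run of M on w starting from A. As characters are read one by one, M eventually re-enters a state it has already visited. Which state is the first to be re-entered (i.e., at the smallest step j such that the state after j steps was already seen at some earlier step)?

Run of M on w = q q q p p p p q:
  step 0: A  (start)
  step 1: F  (read q: A→F)
  step 2: D  (read q: F→D)
  step 3: D  (read q: D→D)   ← first repeat (D seen earlier)
  step 4: C  (read p: D→C)
  step 5: B  (read p: C→B)
  step 6: E  (read p: B→E)
  step 7: C  (read p: E→C)
  step 8: D  (read q: C→D)

The earliest repeat is at step j = 3: M is in D, which it already visited at step i = 2.
With |Q| = 6, pigeonhole forces a state repeat no later than step 6; the substring read between the first and second visits to that state can be pumped.

D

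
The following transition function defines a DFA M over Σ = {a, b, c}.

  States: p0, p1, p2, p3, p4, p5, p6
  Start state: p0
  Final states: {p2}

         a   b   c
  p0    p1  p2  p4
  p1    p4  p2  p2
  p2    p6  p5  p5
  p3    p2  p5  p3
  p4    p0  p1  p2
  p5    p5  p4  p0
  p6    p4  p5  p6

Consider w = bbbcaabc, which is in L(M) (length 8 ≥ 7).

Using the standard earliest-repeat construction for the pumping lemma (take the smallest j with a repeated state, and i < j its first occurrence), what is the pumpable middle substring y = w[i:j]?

State sequence: p0 -b-> p2 -b-> p5 -b-> p4 -c-> p2 -a-> p6 -a-> p4 -b-> p1 -c-> p2
First repeat at step 4: p2 was already visited.

So i = 1, j = 4, giving x = w[0:1] = b, y = w[1:4] = bbc, z = w[4:8] = aabc.
Check: |xy| = 4 ≤ 7 and |y| = 3 ≥ 1. Reading y takes M from p2 back to p2, so every xyⁱz is accepted.

bbc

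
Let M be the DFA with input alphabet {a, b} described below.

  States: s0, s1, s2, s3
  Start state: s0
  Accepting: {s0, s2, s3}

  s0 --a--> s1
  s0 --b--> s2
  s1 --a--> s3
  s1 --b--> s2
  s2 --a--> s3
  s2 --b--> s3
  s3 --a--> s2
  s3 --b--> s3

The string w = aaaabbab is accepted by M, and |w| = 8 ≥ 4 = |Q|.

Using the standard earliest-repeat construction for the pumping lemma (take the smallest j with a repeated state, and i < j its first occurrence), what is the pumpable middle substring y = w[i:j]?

aa

Run of M on w = a a a a b b a b:
  step 0: s0  (start)
  step 1: s1  (read a: s0→s1)
  step 2: s3  (read a: s1→s3)
  step 3: s2  (read a: s3→s2)
  step 4: s3  (read a: s2→s3)   ← first repeat (s3 seen earlier)
  step 5: s3  (read b: s3→s3)
  step 6: s3  (read b: s3→s3)
  step 7: s2  (read a: s3→s2)
  step 8: s3  (read b: s2→s3)

So i = 2, j = 4, giving x = w[0:2] = aa, y = w[2:4] = aa, z = w[4:8] = bbab.
Check: |xy| = 4 ≤ 4 and |y| = 2 ≥ 1. Reading y takes M from s3 back to s3, so every xyⁱz is accepted.
The DFA has 4 states, so the proof of the pumping lemma guarantees a repeated state among the first 4+1 visited; the segment between the two visits is the pumpable y.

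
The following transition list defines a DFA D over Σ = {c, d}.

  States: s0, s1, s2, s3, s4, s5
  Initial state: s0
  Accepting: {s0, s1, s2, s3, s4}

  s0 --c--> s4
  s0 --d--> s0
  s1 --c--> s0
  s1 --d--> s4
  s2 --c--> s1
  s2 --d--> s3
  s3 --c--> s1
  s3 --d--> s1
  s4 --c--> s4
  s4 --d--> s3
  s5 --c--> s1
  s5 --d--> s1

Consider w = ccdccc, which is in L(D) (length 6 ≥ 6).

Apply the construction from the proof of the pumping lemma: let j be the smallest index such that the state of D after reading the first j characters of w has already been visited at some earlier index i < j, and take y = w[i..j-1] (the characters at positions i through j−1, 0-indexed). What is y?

c

State sequence: s0 -c-> s4 -c-> s4 -d-> s3 -c-> s1 -c-> s0 -c-> s4
First repeat at step 2: s4 was already visited.

So i = 1, j = 2, giving x = w[0:1] = c, y = w[1:2] = c, z = w[2:6] = dccc.
Check: |xy| = 2 ≤ 6 and |y| = 1 ≥ 1. Reading y takes D from s4 back to s4, so every xyⁱz is accepted.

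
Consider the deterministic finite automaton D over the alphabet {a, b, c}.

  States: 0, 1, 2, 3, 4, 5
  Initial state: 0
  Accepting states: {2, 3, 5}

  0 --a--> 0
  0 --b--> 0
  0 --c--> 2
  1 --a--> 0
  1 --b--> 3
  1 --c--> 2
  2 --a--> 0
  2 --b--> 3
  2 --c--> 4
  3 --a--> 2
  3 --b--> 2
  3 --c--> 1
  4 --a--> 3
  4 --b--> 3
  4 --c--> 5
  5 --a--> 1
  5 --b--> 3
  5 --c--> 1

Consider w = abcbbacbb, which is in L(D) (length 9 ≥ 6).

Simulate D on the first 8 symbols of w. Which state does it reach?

3

State sequence: 0 -a-> 0 -b-> 0 -c-> 2 -b-> 3 -b-> 2 -a-> 0 -c-> 2 -b-> 3

After reading 8 characters, D is in state 3.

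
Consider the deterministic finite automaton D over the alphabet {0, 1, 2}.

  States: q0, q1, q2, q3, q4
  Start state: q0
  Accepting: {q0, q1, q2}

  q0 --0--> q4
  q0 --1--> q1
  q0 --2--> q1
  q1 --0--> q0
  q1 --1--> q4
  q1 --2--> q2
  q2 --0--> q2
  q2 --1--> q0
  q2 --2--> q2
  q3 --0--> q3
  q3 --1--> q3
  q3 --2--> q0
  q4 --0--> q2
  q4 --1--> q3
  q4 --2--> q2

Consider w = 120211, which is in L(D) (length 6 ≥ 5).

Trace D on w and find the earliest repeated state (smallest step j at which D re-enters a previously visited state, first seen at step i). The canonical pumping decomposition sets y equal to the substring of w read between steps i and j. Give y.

State sequence: q0 -1-> q1 -2-> q2 -0-> q2 -2-> q2 -1-> q0 -1-> q1
First repeat at step 3: q2 was already visited.

So i = 2, j = 3, giving x = w[0:2] = 12, y = w[2:3] = 0, z = w[3:6] = 211.
Check: |xy| = 3 ≤ 5 and |y| = 1 ≥ 1. Reading y takes D from q2 back to q2, so every xyⁱz is accepted.

0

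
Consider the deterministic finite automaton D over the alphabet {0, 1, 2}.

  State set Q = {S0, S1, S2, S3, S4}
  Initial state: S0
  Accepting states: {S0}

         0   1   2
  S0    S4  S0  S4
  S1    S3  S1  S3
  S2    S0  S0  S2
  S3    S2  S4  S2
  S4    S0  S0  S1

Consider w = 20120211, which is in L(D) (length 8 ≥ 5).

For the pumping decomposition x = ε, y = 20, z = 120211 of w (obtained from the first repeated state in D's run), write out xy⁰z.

xy⁰z = xz = ε·120211 = 120211.
Reading y = 20 takes D from S0 back to S0, so after x the machine is still in S0, and z then leads to the accepting state S0. Hence 120211 ∈ L(D).

120211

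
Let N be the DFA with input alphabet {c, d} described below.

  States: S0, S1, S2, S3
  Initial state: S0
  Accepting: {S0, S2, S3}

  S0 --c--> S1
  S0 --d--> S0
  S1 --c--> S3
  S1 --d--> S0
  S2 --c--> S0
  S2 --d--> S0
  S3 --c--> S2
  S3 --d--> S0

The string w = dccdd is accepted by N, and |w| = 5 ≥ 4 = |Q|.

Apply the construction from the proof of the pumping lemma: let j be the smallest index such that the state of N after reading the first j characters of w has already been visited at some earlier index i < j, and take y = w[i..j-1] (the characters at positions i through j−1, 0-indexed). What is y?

State sequence: S0 -d-> S0 -c-> S1 -c-> S3 -d-> S0 -d-> S0
First repeat at step 1: S0 was already visited.

So i = 0, j = 1, giving x = w[0:0] = ε, y = w[0:1] = d, z = w[1:5] = ccdd.
Check: |xy| = 1 ≤ 4 and |y| = 1 ≥ 1. Reading y takes N from S0 back to S0, so every xyⁱz is accepted.

d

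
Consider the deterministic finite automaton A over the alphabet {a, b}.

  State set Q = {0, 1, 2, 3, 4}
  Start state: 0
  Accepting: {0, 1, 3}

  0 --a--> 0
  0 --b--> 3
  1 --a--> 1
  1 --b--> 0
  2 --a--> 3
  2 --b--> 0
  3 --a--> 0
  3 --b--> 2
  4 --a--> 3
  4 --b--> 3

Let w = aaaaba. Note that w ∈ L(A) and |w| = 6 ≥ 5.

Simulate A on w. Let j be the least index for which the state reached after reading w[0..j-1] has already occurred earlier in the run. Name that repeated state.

0

Run of A on w = a a a a b a:
  step 0: 0  (start)
  step 1: 0  (read a: 0→0)   ← first repeat (0 seen earlier)
  step 2: 0  (read a: 0→0)
  step 3: 0  (read a: 0→0)
  step 4: 0  (read a: 0→0)
  step 5: 3  (read b: 0→3)
  step 6: 0  (read a: 3→0)

The earliest repeat is at step j = 1: A is in 0, which it already visited at step i = 0.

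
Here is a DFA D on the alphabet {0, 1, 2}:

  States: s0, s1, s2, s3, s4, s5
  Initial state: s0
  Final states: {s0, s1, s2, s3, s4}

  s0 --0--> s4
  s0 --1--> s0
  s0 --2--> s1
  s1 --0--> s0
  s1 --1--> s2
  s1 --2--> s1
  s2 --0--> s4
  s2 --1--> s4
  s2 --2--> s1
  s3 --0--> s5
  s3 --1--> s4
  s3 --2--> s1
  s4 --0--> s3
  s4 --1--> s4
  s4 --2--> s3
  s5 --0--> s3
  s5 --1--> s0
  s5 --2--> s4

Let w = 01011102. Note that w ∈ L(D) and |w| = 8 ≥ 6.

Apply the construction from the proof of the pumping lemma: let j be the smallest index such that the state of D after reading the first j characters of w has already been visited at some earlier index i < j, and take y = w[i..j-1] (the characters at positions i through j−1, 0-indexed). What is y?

1

State sequence: s0 -0-> s4 -1-> s4 -0-> s3 -1-> s4 -1-> s4 -1-> s4 -0-> s3 -2-> s1
First repeat at step 2: s4 was already visited.

So i = 1, j = 2, giving x = w[0:1] = 0, y = w[1:2] = 1, z = w[2:8] = 011102.
Check: |xy| = 2 ≤ 6 and |y| = 1 ≥ 1. Reading y takes D from s4 back to s4, so every xyⁱz is accepted.
Pumping length from the standard proof: p = 6 (the number of states). The repeated state found above gives |xy| = j ≤ 6 and |y| = j − i ≥ 1.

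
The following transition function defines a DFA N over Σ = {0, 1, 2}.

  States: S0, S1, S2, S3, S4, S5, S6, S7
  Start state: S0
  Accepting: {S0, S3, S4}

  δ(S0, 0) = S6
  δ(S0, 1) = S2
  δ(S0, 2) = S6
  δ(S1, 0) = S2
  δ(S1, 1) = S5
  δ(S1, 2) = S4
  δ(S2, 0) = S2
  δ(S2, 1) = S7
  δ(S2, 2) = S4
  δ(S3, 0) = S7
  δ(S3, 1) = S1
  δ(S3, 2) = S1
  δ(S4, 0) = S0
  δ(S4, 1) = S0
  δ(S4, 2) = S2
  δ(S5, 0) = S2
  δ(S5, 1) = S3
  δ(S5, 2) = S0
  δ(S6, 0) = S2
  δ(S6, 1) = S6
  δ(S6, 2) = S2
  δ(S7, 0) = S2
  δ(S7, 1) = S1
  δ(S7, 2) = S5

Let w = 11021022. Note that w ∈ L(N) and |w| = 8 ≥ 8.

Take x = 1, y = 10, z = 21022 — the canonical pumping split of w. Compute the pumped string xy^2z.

1101021022

xy^2z = 1·10·10·21022 = 1101021022.
Reading y = 10 takes N from S2 back to S2, so after x·y·y the machine is still in S2, and z then leads to the accepting state S4. Hence 1101021022 ∈ L(N).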